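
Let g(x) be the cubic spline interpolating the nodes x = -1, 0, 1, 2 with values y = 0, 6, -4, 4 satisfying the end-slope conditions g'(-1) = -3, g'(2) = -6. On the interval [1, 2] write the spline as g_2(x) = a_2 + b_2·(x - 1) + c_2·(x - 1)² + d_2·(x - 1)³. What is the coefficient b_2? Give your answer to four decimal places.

Let σ_i = g''(x_i). Step sizes h_i = 1, 1, 1; slopes of the chords Δ_i = (y_(i+1) - y_i)/h_i = 6, -10, 8.
  1·σ_0 + 4·σ_1 + 1·σ_2 = 6(Δ_1 - Δ_0) = -96
  1·σ_1 + 4·σ_2 + 1·σ_3 = 6(Δ_2 - Δ_1) = 108
Clamped end conditions give two more equations: 2h_0·σ_0 + h_0·σ_1 = 6(Δ_0 - g'(-1)) = 54 and h_2·σ_2 + 2h_2·σ_3 = 6(g'(2) - Δ_2) = -84.
Solving the tridiagonal system: σ_0 = 264/5, σ_1 = -258/5, σ_2 = 288/5, σ_3 = -354/5.
On [1, 2], with g_2(x) = a_2 + b_2·(x - 1) + c_2·(x - 1)² + d_2·(x - 1)³: c_2 = σ_2/2 = 144/5, d_2 = (σ_3 - σ_2)/(6h_2) = -107/5, b_2 = Δ_2 - h_2(2σ_2 + σ_3)/6 = 3/5.

0.6000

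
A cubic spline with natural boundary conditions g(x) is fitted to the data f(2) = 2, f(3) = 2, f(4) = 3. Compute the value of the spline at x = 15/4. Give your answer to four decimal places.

2.6914

With m_i denoting the second derivative at x_i, h_i = 1, 1, and Δ_i = (y_(i+1) − y_i)/h_i = 0, 1:
  1·m_0 + 4·m_1 + 1·m_2 = 6(Δ_1 - Δ_0) = 6
Natural end conditions: m_0 = m_2 = 0.
Forward elimination and back-substitution give m_0 = 0, m_1 = 3/2, m_2 = 0.
On [3, 4], g(x) = 2 + 1/2·(x - 3) + 3/4·(x - 3)² - 1/4·(x - 3)³.
With (x - 3) = 3/4: g(15/4) = 689/256.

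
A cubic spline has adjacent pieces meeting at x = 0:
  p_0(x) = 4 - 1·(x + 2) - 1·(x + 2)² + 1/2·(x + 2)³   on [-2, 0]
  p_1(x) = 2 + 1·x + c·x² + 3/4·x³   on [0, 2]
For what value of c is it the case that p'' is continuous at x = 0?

2

p_0''(x) = -2 + 3·(x + 2), so p_0''(0) = 4. On the right, p_1''(0) = 2c, so c = 2.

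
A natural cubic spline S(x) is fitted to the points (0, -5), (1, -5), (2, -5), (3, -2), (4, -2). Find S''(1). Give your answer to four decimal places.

With m_i denoting the second derivative at x_i, h_i = 1, 1, 1, 1, and Δ_i = (y_(i+1) − y_i)/h_i = 0, 0, 3, 0:
  1·m_0 + 4·m_1 + 1·m_2 = 6(Δ_1 - Δ_0) = 0
  1·m_1 + 4·m_2 + 1·m_3 = 6(Δ_2 - Δ_1) = 18
  1·m_2 + 4·m_3 + 1·m_4 = 6(Δ_3 - Δ_2) = -18
Natural end conditions: m_0 = m_4 = 0.
Solving: m_0 = 0, m_1 = -45/28, m_2 = 45/7, m_3 = -171/28, m_4 = 0.

-1.6071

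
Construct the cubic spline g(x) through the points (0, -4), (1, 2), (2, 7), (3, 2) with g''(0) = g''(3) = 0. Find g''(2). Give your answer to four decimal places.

Write m_i for g''(x_i). With h_i = 1, 1, 1 and divided differences Δ_i = 6, 5, -5, the continuity of g' gives the tridiagonal system
  1·m_0 + 4·m_1 + 1·m_2 = 6(Δ_1 - Δ_0) = -6
  1·m_1 + 4·m_2 + 1·m_3 = 6(Δ_2 - Δ_1) = -60
Natural end conditions: m_0 = m_3 = 0.
Solving: m_0 = 0, m_1 = 12/5, m_2 = -78/5, m_3 = 0.

-15.6000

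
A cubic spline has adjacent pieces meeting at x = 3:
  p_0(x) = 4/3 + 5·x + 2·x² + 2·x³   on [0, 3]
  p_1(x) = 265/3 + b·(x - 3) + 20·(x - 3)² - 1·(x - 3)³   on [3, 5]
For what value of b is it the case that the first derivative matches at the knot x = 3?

p_0'(x) = 5 + 4·x + 6·x², so p_0'(3) = 71. On the right, p_1'(3) = b, so b = 71.

71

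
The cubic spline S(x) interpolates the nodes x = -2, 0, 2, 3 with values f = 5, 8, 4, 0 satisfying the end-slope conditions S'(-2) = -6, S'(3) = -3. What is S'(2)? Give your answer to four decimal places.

Write M_i for S''(x_i). With h_i = 2, 2, 1 and divided differences Δ_i = 3/2, -2, -4, the continuity of S' gives the tridiagonal system
  2·M_0 + 8·M_1 + 2·M_2 = 6(Δ_1 - Δ_0) = -21
  2·M_1 + 6·M_2 + 1·M_3 = 6(Δ_2 - Δ_1) = -12
Clamped end conditions give two more equations: 2h_0·M_0 + h_0·M_1 = 6(Δ_0 - S'(-2)) = 45 and h_2·M_2 + 2h_2·M_3 = 6(S'(3) - Δ_2) = 6.
Hence M_0 = 657/46, M_1 = -279/46, M_2 = -12/23, M_3 = 75/23.
On [2, 3], S'(x) = b_2 + 2c_2·(x - 2) + 3d_2·(x - 2)² with b_2 = Δ_2 - h_2(2M_2 + M_3)/6 = -201/46, c_2 = M_2/2 = -6/23, d_2 = (M_3 - M_2)/(6h_2) = 29/46. So S'(2) = -201/46.

-4.3696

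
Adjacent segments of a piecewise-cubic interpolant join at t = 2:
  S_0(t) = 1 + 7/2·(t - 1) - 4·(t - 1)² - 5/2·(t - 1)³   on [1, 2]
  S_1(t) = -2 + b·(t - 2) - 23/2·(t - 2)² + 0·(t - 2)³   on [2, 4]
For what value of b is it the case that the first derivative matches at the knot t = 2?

S_0'(t) = 7/2 - 8·(t - 1) - 15/2·(t - 1)², so S_0'(2) = -12. On the right, S_1'(2) = b, so b = -12.

-12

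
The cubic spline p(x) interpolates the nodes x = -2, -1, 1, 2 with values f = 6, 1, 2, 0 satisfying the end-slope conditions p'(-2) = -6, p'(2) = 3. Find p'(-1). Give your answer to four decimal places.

-2.3571

Put M_i = p'' at the i-th knot. Here h = (1, 2, 1) and Δ = (-5, 1/2, -2), so the interior equations h_(i-1)·M_(i-1) + 2(h_(i-1)+h_i)·M_i + h_i·M_(i+1) = 6(Δ_i − Δ_(i-1)) read
  1·M_0 + 6·M_1 + 2·M_2 = 6(Δ_1 - Δ_0) = 33
  2·M_1 + 6·M_2 + 1·M_3 = 6(Δ_2 - Δ_1) = -15
Clamped end conditions give two more equations: 2h_0·M_0 + h_0·M_1 = 6(Δ_0 - p'(-2)) = 6 and h_2·M_2 + 2h_2·M_3 = 6(p'(2) - Δ_2) = 30.
Hence M_0 = -9/7, M_1 = 60/7, M_2 = -60/7, M_3 = 135/7.
On [-1, 1], p'(x) = b_1 + 2c_1·(x + 1) + 3d_1·(x + 1)² with b_1 = Δ_1 - h_1(2M_1 + M_2)/6 = -33/14, c_1 = M_1/2 = 30/7, d_1 = (M_2 - M_1)/(6h_1) = -10/7. So p'(-1) = -33/14.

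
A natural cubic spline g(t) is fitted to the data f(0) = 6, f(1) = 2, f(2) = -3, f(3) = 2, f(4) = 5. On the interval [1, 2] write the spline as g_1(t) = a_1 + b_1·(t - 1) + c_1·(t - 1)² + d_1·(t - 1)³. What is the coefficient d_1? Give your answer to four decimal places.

4.0893

Put M_i = g'' at the i-th knot. Here h = (1, 1, 1, 1) and Δ = (-4, -5, 5, 3), so the interior equations h_(i-1)·M_(i-1) + 2(h_(i-1)+h_i)·M_i + h_i·M_(i+1) = 6(Δ_i − Δ_(i-1)) read
  1·M_0 + 4·M_1 + 1·M_2 = 6(Δ_1 - Δ_0) = -6
  1·M_1 + 4·M_2 + 1·M_3 = 6(Δ_2 - Δ_1) = 60
  1·M_2 + 4·M_3 + 1·M_4 = 6(Δ_3 - Δ_2) = -12
Natural end conditions: M_0 = M_4 = 0.
Hence M_0 = 0, M_1 = -171/28, M_2 = 129/7, M_3 = -213/28, M_4 = 0.
On [1, 2], with g_1(t) = a_1 + b_1·(t - 1) + c_1·(t - 1)² + d_1·(t - 1)³: c_1 = M_1/2 = -171/56, d_1 = (M_2 - M_1)/(6h_1) = 229/56, b_1 = Δ_1 - h_1(2M_1 + M_2)/6 = -169/28.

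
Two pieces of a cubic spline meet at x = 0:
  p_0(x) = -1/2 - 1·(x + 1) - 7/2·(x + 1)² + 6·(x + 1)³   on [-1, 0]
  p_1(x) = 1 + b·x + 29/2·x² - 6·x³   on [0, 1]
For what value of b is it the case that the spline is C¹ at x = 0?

10

p_0'(x) = -1 - 7·(x + 1) + 18·(x + 1)², so p_0'(0) = 10. On the right, p_1'(0) = b, so b = 10.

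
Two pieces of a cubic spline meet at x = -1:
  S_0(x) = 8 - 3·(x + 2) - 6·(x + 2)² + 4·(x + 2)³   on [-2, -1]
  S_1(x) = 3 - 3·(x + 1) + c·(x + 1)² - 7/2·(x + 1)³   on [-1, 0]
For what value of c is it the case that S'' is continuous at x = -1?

6

S_0''(x) = -12 + 24·(x + 2), so S_0''(-1) = 12. On the right, S_1''(-1) = 2c, so c = 6.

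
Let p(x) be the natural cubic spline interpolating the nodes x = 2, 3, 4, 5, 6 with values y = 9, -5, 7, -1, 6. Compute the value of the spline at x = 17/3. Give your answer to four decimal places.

Let σ_i = p''(x_i). Step sizes h_i = 1, 1, 1, 1; slopes of the chords Δ_i = (y_(i+1) - y_i)/h_i = -14, 12, -8, 7.
  1·σ_0 + 4·σ_1 + 1·σ_2 = 6(Δ_1 - Δ_0) = 156
  1·σ_1 + 4·σ_2 + 1·σ_3 = 6(Δ_2 - Δ_1) = -120
  1·σ_2 + 4·σ_3 + 1·σ_4 = 6(Δ_3 - Δ_2) = 90
Natural end conditions: σ_0 = σ_4 = 0.
Forward elimination and back-substitution give σ_0 = 0, σ_1 = 1455/28, σ_2 = -363/7, σ_3 = 993/28, σ_4 = 0.
On [5, 6], p(x) = -1 - 135/28·(x - 5) + 993/56·(x - 5)² - 331/56·(x - 5)³.
With (x - 5) = 2/3: p(17/3) = 362/189.

1.9153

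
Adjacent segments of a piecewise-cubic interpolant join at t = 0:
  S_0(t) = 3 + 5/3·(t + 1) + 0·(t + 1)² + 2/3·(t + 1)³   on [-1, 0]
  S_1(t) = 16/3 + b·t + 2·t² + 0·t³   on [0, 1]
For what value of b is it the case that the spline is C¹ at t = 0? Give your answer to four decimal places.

3.6667

S_0'(t) = 5/3 + 0·(t + 1) + 2·(t + 1)², so S_0'(0) = 11/3. On the right, S_1'(0) = b, so b = 11/3.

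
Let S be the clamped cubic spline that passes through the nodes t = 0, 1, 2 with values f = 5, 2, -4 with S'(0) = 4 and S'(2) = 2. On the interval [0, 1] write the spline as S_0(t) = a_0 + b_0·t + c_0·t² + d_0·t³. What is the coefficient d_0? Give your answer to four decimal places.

1.7500

With m_i denoting the second derivative at x_i, h_i = 1, 1, and Δ_i = (y_(i+1) − y_i)/h_i = -3, -6:
  1·m_0 + 4·m_1 + 1·m_2 = 6(Δ_1 - Δ_0) = -18
Clamped end conditions give two more equations: 2h_0·m_0 + h_0·m_1 = 6(Δ_0 - S'(0)) = -42 and h_1·m_1 + 2h_1·m_2 = 6(S'(2) - Δ_1) = 48.
Solving the tridiagonal system: m_0 = -35/2, m_1 = -7, m_2 = 55/2.
On [0, 1], with S_0(t) = a_0 + b_0·t + c_0·t² + d_0·t³: c_0 = m_0/2 = -35/4, d_0 = (m_1 - m_0)/(6h_0) = 7/4, b_0 = Δ_0 - h_0(2m_0 + m_1)/6 = 4.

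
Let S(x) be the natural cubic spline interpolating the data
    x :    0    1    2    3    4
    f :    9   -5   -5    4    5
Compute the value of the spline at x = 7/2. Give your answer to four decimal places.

Write M_i for S''(x_i). With h_i = 1, 1, 1, 1 and divided differences Δ_i = -14, 0, 9, 1, the continuity of S' gives the tridiagonal system
  1·M_0 + 4·M_1 + 1·M_2 = 6(Δ_1 - Δ_0) = 84
  1·M_1 + 4·M_2 + 1·M_3 = 6(Δ_2 - Δ_1) = 54
  1·M_2 + 4·M_3 + 1·M_4 = 6(Δ_3 - Δ_2) = -48
Natural end conditions: M_0 = M_4 = 0.
Hence M_0 = 0, M_1 = 249/14, M_2 = 90/7, M_3 = -213/14, M_4 = 0.
On [3, 4], S(x) = 4 + 85/14·(x - 3) - 213/28·(x - 3)² + 71/28·(x - 3)³.
With (x - 3) = 1/2: S(7/2) = 1221/224.

5.4509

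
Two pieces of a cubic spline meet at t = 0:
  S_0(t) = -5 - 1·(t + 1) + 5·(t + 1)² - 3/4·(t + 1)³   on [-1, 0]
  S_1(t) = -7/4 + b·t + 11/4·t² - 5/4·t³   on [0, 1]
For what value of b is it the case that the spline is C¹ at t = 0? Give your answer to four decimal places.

6.7500

S_0'(t) = -1 + 10·(t + 1) - 9/4·(t + 1)², so S_0'(0) = 27/4. On the right, S_1'(0) = b, so b = 27/4.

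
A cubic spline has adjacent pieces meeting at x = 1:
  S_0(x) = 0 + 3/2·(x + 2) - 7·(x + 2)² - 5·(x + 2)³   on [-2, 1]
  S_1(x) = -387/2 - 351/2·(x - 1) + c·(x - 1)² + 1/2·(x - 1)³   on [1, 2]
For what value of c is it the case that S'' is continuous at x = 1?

-52

S_0''(x) = -14 - 30·(x + 2), so S_0''(1) = -104. On the right, S_1''(1) = 2c, so c = -52.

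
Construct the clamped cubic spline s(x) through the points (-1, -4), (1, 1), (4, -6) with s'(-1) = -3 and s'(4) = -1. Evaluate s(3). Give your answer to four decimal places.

-3.3074

Put σ_i = s'' at the i-th knot. Here h = (2, 3) and Δ = (5/2, -7/3), so the interior equations h_(i-1)·σ_(i-1) + 2(h_(i-1)+h_i)·σ_i + h_i·σ_(i+1) = 6(Δ_i − Δ_(i-1)) read
  2·σ_0 + 10·σ_1 + 3·σ_2 = 6(Δ_1 - Δ_0) = -29
Clamped end conditions give two more equations: 2h_0·σ_0 + h_0·σ_1 = 6(Δ_0 - s'(-1)) = 33 and h_1·σ_1 + 2h_1·σ_2 = 6(s'(4) - Δ_1) = 8.
Forward elimination and back-substitution give σ_0 = 231/20, σ_1 = -33/5, σ_2 = 139/30.
On [1, 4], s(x) = 1 + 39/20·(x - 1) - 33/10·(x - 1)² + 337/540·(x - 1)³.
With (x - 1) = 2: s(3) = -893/270.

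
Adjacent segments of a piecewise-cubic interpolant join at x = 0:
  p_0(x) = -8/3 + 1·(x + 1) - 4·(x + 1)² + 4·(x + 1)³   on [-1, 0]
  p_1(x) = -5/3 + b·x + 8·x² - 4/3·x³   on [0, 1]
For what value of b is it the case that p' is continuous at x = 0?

p_0'(x) = 1 - 8·(x + 1) + 12·(x + 1)², so p_0'(0) = 5. On the right, p_1'(0) = b, so b = 5.

5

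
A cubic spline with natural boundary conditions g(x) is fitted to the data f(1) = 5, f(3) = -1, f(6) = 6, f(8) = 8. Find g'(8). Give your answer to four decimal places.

0.3553

Let M_i = g''(x_i). Step sizes h_i = 2, 3, 2; slopes of the chords Δ_i = (y_(i+1) - y_i)/h_i = -3, 7/3, 1.
  2·M_0 + 10·M_1 + 3·M_2 = 6(Δ_1 - Δ_0) = 32
  3·M_1 + 10·M_2 + 2·M_3 = 6(Δ_2 - Δ_1) = -8
Natural end conditions: M_0 = M_3 = 0.
Solving the tridiagonal system: M_0 = 0, M_1 = 344/91, M_2 = -176/91, M_3 = 0.
On [6, 8], g'(x) = b_2 + 2c_2·(x - 6) + 3d_2·(x - 6)² with b_2 = Δ_2 - h_2(2M_2 + M_3)/6 = 625/273, c_2 = M_2/2 = -88/91, d_2 = (M_3 - M_2)/(6h_2) = 44/273. So g'(8) = 97/273.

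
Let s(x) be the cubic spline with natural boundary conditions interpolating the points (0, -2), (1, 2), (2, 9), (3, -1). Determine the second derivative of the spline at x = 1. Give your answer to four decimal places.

11.6000

With M_i denoting the second derivative at x_i, h_i = 1, 1, 1, and Δ_i = (y_(i+1) − y_i)/h_i = 4, 7, -10:
  1·M_0 + 4·M_1 + 1·M_2 = 6(Δ_1 - Δ_0) = 18
  1·M_1 + 4·M_2 + 1·M_3 = 6(Δ_2 - Δ_1) = -102
Natural end conditions: M_0 = M_3 = 0.
Hence M_0 = 0, M_1 = 58/5, M_2 = -142/5, M_3 = 0.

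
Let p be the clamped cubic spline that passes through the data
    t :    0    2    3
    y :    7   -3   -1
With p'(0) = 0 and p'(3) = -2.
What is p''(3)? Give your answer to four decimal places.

Put M_i = p'' at the i-th knot. Here h = (2, 1) and Δ = (-5, 2), so the interior equations h_(i-1)·M_(i-1) + 2(h_(i-1)+h_i)·M_i + h_i·M_(i+1) = 6(Δ_i − Δ_(i-1)) read
  2·M_0 + 6·M_1 + 1·M_2 = 6(Δ_1 - Δ_0) = 42
Clamped end conditions give two more equations: 2h_0·M_0 + h_0·M_1 = 6(Δ_0 - p'(0)) = -30 and h_1·M_1 + 2h_1·M_2 = 6(p'(3) - Δ_1) = -24.
Forward elimination and back-substitution give M_0 = -91/6, M_1 = 46/3, M_2 = -59/3.

-19.6667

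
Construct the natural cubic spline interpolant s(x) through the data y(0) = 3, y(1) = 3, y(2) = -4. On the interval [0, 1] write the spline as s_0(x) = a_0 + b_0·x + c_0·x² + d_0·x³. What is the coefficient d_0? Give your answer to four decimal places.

-1.7500

With σ_i denoting the second derivative at x_i, h_i = 1, 1, and Δ_i = (y_(i+1) − y_i)/h_i = 0, -7:
  1·σ_0 + 4·σ_1 + 1·σ_2 = 6(Δ_1 - Δ_0) = -42
Natural end conditions: σ_0 = σ_2 = 0.
Hence σ_0 = 0, σ_1 = -21/2, σ_2 = 0.
On [0, 1], with s_0(x) = a_0 + b_0·x + c_0·x² + d_0·x³: c_0 = σ_0/2 = 0, d_0 = (σ_1 - σ_0)/(6h_0) = -7/4, b_0 = Δ_0 - h_0(2σ_0 + σ_1)/6 = 7/4.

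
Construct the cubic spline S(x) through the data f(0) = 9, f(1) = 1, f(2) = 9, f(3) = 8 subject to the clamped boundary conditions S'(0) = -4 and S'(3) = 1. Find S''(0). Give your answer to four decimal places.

-31.4667

Put m_i = S'' at the i-th knot. Here h = (1, 1, 1) and Δ = (-8, 8, -1), so the interior equations h_(i-1)·m_(i-1) + 2(h_(i-1)+h_i)·m_i + h_i·m_(i+1) = 6(Δ_i − Δ_(i-1)) read
  1·m_0 + 4·m_1 + 1·m_2 = 6(Δ_1 - Δ_0) = 96
  1·m_1 + 4·m_2 + 1·m_3 = 6(Δ_2 - Δ_1) = -54
Clamped end conditions give two more equations: 2h_0·m_0 + h_0·m_1 = 6(Δ_0 - S'(0)) = -24 and h_2·m_2 + 2h_2·m_3 = 6(S'(3) - Δ_2) = 12.
Hence m_0 = -472/15, m_1 = 584/15, m_2 = -424/15, m_3 = 302/15.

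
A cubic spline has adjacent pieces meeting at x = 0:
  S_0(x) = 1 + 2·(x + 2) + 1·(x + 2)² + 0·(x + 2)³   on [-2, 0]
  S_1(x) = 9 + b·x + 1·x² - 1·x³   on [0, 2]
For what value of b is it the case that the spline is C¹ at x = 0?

S_0'(x) = 2 + 2·(x + 2) + 0·(x + 2)², so S_0'(0) = 6. On the right, S_1'(0) = b, so b = 6.

6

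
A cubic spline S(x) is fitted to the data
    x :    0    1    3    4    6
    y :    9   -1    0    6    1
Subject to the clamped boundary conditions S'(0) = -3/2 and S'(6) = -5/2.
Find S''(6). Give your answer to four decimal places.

Put M_i = S'' at the i-th knot. Here h = (1, 2, 1, 2) and Δ = (-10, 1/2, 6, -5/2), so the interior equations h_(i-1)·M_(i-1) + 2(h_(i-1)+h_i)·M_i + h_i·M_(i+1) = 6(Δ_i − Δ_(i-1)) read
  1·M_0 + 6·M_1 + 2·M_2 = 6(Δ_1 - Δ_0) = 63
  2·M_1 + 6·M_2 + 1·M_3 = 6(Δ_2 - Δ_1) = 33
  1·M_2 + 6·M_3 + 2·M_4 = 6(Δ_3 - Δ_2) = -51
Clamped end conditions give two more equations: 2h_0·M_0 + h_0·M_1 = 6(Δ_0 - S'(0)) = -51 and h_3·M_3 + 2h_3·M_4 = 6(S'(6) - Δ_3) = 0.
Forward elimination and back-substitution give M_0 = -3083/93, M_1 = 1423/93, M_2 = 202/93, M_3 = -989/93, M_4 = 989/186.

5.3172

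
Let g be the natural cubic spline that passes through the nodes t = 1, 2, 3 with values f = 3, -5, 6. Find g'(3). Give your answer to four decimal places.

Let M_i = g''(x_i). Step sizes h_i = 1, 1; slopes of the chords Δ_i = (y_(i+1) - y_i)/h_i = -8, 11.
  1·M_0 + 4·M_1 + 1·M_2 = 6(Δ_1 - Δ_0) = 114
Natural end conditions: M_0 = M_2 = 0.
Hence M_0 = 0, M_1 = 57/2, M_2 = 0.
On [2, 3], g'(t) = b_1 + 2c_1·(t - 2) + 3d_1·(t - 2)² with b_1 = Δ_1 - h_1(2M_1 + M_2)/6 = 3/2, c_1 = M_1/2 = 57/4, d_1 = (M_2 - M_1)/(6h_1) = -19/4. So g'(3) = 63/4.

15.7500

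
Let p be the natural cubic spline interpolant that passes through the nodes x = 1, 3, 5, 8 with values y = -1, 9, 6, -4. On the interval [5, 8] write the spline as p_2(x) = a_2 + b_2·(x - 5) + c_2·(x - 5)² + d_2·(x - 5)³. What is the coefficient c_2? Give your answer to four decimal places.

-0.0658

Let σ_i = p''(x_i). Step sizes h_i = 2, 2, 3; slopes of the chords Δ_i = (y_(i+1) - y_i)/h_i = 5, -3/2, -10/3.
  2·σ_0 + 8·σ_1 + 2·σ_2 = 6(Δ_1 - Δ_0) = -39
  2·σ_1 + 10·σ_2 + 3·σ_3 = 6(Δ_2 - Δ_1) = -11
Natural end conditions: σ_0 = σ_3 = 0.
Forward elimination and back-substitution give σ_0 = 0, σ_1 = -92/19, σ_2 = -5/38, σ_3 = 0.
On [5, 8], with p_2(x) = a_2 + b_2·(x - 5) + c_2·(x - 5)² + d_2·(x - 5)³: c_2 = σ_2/2 = -5/76, d_2 = (σ_3 - σ_2)/(6h_2) = 5/684, b_2 = Δ_2 - h_2(2σ_2 + σ_3)/6 = -365/114.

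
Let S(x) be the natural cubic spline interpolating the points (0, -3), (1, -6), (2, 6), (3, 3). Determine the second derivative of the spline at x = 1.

30

Write M_i for S''(x_i). With h_i = 1, 1, 1 and divided differences Δ_i = -3, 12, -3, the continuity of S' gives the tridiagonal system
  1·M_0 + 4·M_1 + 1·M_2 = 6(Δ_1 - Δ_0) = 90
  1·M_1 + 4·M_2 + 1·M_3 = 6(Δ_2 - Δ_1) = -90
Natural end conditions: M_0 = M_3 = 0.
Hence M_0 = 0, M_1 = 30, M_2 = -30, M_3 = 0.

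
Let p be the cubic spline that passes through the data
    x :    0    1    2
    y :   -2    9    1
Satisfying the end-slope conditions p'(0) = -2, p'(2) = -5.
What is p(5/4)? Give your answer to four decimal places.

8.5469

Write σ_i for p''(x_i). With h_i = 1, 1 and divided differences Δ_i = 11, -8, the continuity of p' gives the tridiagonal system
  1·σ_0 + 4·σ_1 + 1·σ_2 = 6(Δ_1 - Δ_0) = -114
Clamped end conditions give two more equations: 2h_0·σ_0 + h_0·σ_1 = 6(Δ_0 - p'(0)) = 78 and h_1·σ_1 + 2h_1·σ_2 = 6(p'(2) - Δ_1) = 18.
Hence σ_0 = 66, σ_1 = -54, σ_2 = 36.
On [1, 2], p(x) = 9 + 4·(x - 1) - 27·(x - 1)² + 15·(x - 1)³.
With (x - 1) = 1/4: p(5/4) = 547/64.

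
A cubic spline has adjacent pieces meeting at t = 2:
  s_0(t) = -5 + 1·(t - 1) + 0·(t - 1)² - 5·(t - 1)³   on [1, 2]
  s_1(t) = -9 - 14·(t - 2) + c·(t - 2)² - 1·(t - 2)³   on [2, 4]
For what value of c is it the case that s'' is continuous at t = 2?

-15

s_0''(t) = 0 - 30·(t - 1), so s_0''(2) = -30. On the right, s_1''(2) = 2c, so c = -15.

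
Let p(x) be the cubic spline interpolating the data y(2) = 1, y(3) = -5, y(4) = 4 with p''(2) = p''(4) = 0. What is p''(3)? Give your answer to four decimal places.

Write M_i for p''(x_i). With h_i = 1, 1 and divided differences Δ_i = -6, 9, the continuity of p' gives the tridiagonal system
  1·M_0 + 4·M_1 + 1·M_2 = 6(Δ_1 - Δ_0) = 90
Natural end conditions: M_0 = M_2 = 0.
Forward elimination and back-substitution give M_0 = 0, M_1 = 45/2, M_2 = 0.

22.5000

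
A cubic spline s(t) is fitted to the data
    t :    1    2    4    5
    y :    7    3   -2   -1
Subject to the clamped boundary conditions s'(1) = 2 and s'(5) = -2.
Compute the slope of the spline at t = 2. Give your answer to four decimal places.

-6.1571

Let M_i = s''(x_i). Step sizes h_i = 1, 2, 1; slopes of the chords Δ_i = (y_(i+1) - y_i)/h_i = -4, -5/2, 1.
  1·M_0 + 6·M_1 + 2·M_2 = 6(Δ_1 - Δ_0) = 9
  2·M_1 + 6·M_2 + 1·M_3 = 6(Δ_2 - Δ_1) = 21
Clamped end conditions give two more equations: 2h_0·M_0 + h_0·M_1 = 6(Δ_0 - s'(1)) = -36 and h_2·M_2 + 2h_2·M_3 = 6(s'(5) - Δ_2) = -18.
Forward elimination and back-substitution give M_0 = -689/35, M_1 = 118/35, M_2 = 148/35, M_3 = -389/35.
On [2, 4], s'(t) = b_1 + 2c_1·(t - 2) + 3d_1·(t - 2)² with b_1 = Δ_1 - h_1(2M_1 + M_2)/6 = -431/70, c_1 = M_1/2 = 59/35, d_1 = (M_2 - M_1)/(6h_1) = 1/14. So s'(2) = -431/70.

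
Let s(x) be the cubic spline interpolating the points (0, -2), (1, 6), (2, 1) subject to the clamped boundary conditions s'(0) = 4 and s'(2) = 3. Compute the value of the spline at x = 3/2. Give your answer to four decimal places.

Let σ_i = s''(x_i). Step sizes h_i = 1, 1; slopes of the chords Δ_i = (y_(i+1) - y_i)/h_i = 8, -5.
  1·σ_0 + 4·σ_1 + 1·σ_2 = 6(Δ_1 - Δ_0) = -78
Clamped end conditions give two more equations: 2h_0·σ_0 + h_0·σ_1 = 6(Δ_0 - s'(0)) = 24 and h_1·σ_1 + 2h_1·σ_2 = 6(s'(2) - Δ_1) = 48.
Forward elimination and back-substitution give σ_0 = 31, σ_1 = -38, σ_2 = 43.
On [1, 2], s(x) = 6 + 1/2·(x - 1) - 19·(x - 1)² + 27/2·(x - 1)³.
With (x - 1) = 1/2: s(3/2) = 51/16.

3.1875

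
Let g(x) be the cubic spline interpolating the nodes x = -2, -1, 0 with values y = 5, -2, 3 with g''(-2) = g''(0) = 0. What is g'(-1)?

-1

Let σ_i = g''(x_i). Step sizes h_i = 1, 1; slopes of the chords Δ_i = (y_(i+1) - y_i)/h_i = -7, 5.
  1·σ_0 + 4·σ_1 + 1·σ_2 = 6(Δ_1 - Δ_0) = 72
Natural end conditions: σ_0 = σ_2 = 0.
Forward elimination and back-substitution give σ_0 = 0, σ_1 = 18, σ_2 = 0.
On [-1, 0], g'(x) = b_1 + 2c_1·(x + 1) + 3d_1·(x + 1)² with b_1 = Δ_1 - h_1(2σ_1 + σ_2)/6 = -1, c_1 = σ_1/2 = 9, d_1 = (σ_2 - σ_1)/(6h_1) = -3. So g'(-1) = -1.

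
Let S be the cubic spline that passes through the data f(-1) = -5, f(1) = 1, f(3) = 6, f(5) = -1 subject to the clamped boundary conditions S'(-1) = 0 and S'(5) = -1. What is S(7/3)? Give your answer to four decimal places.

Write M_i for S''(x_i). With h_i = 2, 2, 2 and divided differences Δ_i = 3, 5/2, -7/2, the continuity of S' gives the tridiagonal system
  2·M_0 + 8·M_1 + 2·M_2 = 6(Δ_1 - Δ_0) = -3
  2·M_1 + 8·M_2 + 2·M_3 = 6(Δ_2 - Δ_1) = -36
Clamped end conditions give two more equations: 2h_0·M_0 + h_0·M_1 = 6(Δ_0 - S'(-1)) = 18 and h_2·M_2 + 2h_2·M_3 = 6(S'(5) - Δ_2) = 15.
Hence M_0 = 67/15, M_1 = 1/15, M_2 = -187/30, M_3 = 103/15.
On [1, 3], S(x) = 1 + 68/15·(x - 1) + 1/30·(x - 1)² - 21/40·(x - 1)³.
With (x - 1) = 4/3: S(7/3) = 791/135.

5.8593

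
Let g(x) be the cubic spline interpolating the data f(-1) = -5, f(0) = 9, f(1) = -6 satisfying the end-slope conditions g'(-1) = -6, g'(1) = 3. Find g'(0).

0

Write M_i for g''(x_i). With h_i = 1, 1 and divided differences Δ_i = 14, -15, the continuity of g' gives the tridiagonal system
  1·M_0 + 4·M_1 + 1·M_2 = 6(Δ_1 - Δ_0) = -174
Clamped end conditions give two more equations: 2h_0·M_0 + h_0·M_1 = 6(Δ_0 - g'(-1)) = 120 and h_1·M_1 + 2h_1·M_2 = 6(g'(1) - Δ_1) = 108.
Solving the tridiagonal system: M_0 = 108, M_1 = -96, M_2 = 102.
On [0, 1], g'(x) = b_1 + 2c_1·x + 3d_1·x² with b_1 = Δ_1 - h_1(2M_1 + M_2)/6 = 0, c_1 = M_1/2 = -48, d_1 = (M_2 - M_1)/(6h_1) = 33. So g'(0) = 0.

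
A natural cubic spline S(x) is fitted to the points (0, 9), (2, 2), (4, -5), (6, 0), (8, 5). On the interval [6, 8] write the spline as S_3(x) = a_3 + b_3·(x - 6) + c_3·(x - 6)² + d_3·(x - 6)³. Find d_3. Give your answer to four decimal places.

Let σ_i = S''(x_i). Step sizes h_i = 2, 2, 2, 2; slopes of the chords Δ_i = (y_(i+1) - y_i)/h_i = -7/2, -7/2, 5/2, 5/2.
  2·σ_0 + 8·σ_1 + 2·σ_2 = 6(Δ_1 - Δ_0) = 0
  2·σ_1 + 8·σ_2 + 2·σ_3 = 6(Δ_2 - Δ_1) = 36
  2·σ_2 + 8·σ_3 + 2·σ_4 = 6(Δ_3 - Δ_2) = 0
Natural end conditions: σ_0 = σ_4 = 0.
Forward elimination and back-substitution give σ_0 = 0, σ_1 = -9/7, σ_2 = 36/7, σ_3 = -9/7, σ_4 = 0.
On [6, 8], with S_3(x) = a_3 + b_3·(x - 6) + c_3·(x - 6)² + d_3·(x - 6)³: c_3 = σ_3/2 = -9/14, d_3 = (σ_4 - σ_3)/(6h_3) = 3/28, b_3 = Δ_3 - h_3(2σ_3 + σ_4)/6 = 47/14.

0.1071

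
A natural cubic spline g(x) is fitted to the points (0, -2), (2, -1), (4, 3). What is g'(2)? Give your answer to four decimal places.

1.2500

Write M_i for g''(x_i). With h_i = 2, 2 and divided differences Δ_i = 1/2, 2, the continuity of g' gives the tridiagonal system
  2·M_0 + 8·M_1 + 2·M_2 = 6(Δ_1 - Δ_0) = 9
Natural end conditions: M_0 = M_2 = 0.
Hence M_0 = 0, M_1 = 9/8, M_2 = 0.
On [2, 4], g'(x) = b_1 + 2c_1·(x - 2) + 3d_1·(x - 2)² with b_1 = Δ_1 - h_1(2M_1 + M_2)/6 = 5/4, c_1 = M_1/2 = 9/16, d_1 = (M_2 - M_1)/(6h_1) = -3/32. So g'(2) = 5/4.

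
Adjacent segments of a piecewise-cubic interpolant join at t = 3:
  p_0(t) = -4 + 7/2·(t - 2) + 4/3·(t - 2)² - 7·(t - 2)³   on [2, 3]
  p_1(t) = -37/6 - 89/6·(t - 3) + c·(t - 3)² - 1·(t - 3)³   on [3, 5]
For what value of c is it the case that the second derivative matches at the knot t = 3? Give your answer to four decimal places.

p_0''(t) = 8/3 - 42·(t - 2), so p_0''(3) = -118/3. On the right, p_1''(3) = 2c, so c = -59/3.

-19.6667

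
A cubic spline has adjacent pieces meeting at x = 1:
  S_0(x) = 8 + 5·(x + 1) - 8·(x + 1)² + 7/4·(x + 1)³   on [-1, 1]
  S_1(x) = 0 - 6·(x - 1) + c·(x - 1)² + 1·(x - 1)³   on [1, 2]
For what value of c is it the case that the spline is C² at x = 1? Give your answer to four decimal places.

S_0''(x) = -16 + 21/2·(x + 1), so S_0''(1) = 5. On the right, S_1''(1) = 2c, so c = 5/2.

2.5000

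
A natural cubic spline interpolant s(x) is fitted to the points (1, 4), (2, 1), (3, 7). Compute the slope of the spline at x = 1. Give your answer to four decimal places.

-5.2500

Write m_i for s''(x_i). With h_i = 1, 1 and divided differences Δ_i = -3, 6, the continuity of s' gives the tridiagonal system
  1·m_0 + 4·m_1 + 1·m_2 = 6(Δ_1 - Δ_0) = 54
Natural end conditions: m_0 = m_2 = 0.
Solving: m_0 = 0, m_1 = 27/2, m_2 = 0.
On [1, 2], s'(x) = b_0 + 2c_0·(x - 1) + 3d_0·(x - 1)² with b_0 = Δ_0 - h_0(2m_0 + m_1)/6 = -21/4, c_0 = m_0/2 = 0, d_0 = (m_1 - m_0)/(6h_0) = 9/4. So s'(1) = -21/4.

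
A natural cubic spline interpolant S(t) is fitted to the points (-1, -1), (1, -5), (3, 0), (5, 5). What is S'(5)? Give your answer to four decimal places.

With m_i denoting the second derivative at x_i, h_i = 2, 2, 2, and Δ_i = (y_(i+1) − y_i)/h_i = -2, 5/2, 5/2:
  2·m_0 + 8·m_1 + 2·m_2 = 6(Δ_1 - Δ_0) = 27
  2·m_1 + 8·m_2 + 2·m_3 = 6(Δ_2 - Δ_1) = 0
Natural end conditions: m_0 = m_3 = 0.
Hence m_0 = 0, m_1 = 18/5, m_2 = -9/10, m_3 = 0.
On [3, 5], S'(t) = b_2 + 2c_2·(t - 3) + 3d_2·(t - 3)² with b_2 = Δ_2 - h_2(2m_2 + m_3)/6 = 31/10, c_2 = m_2/2 = -9/20, d_2 = (m_3 - m_2)/(6h_2) = 3/40. So S'(5) = 11/5.

2.2000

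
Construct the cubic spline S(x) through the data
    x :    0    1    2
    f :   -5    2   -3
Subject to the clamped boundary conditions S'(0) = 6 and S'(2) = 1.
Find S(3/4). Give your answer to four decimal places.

1.2227

Let σ_i = S''(x_i). Step sizes h_i = 1, 1; slopes of the chords Δ_i = (y_(i+1) - y_i)/h_i = 7, -5.
  1·σ_0 + 4·σ_1 + 1·σ_2 = 6(Δ_1 - Δ_0) = -72
Clamped end conditions give two more equations: 2h_0·σ_0 + h_0·σ_1 = 6(Δ_0 - S'(0)) = 6 and h_1·σ_1 + 2h_1·σ_2 = 6(S'(2) - Δ_1) = 36.
Hence σ_0 = 37/2, σ_1 = -31, σ_2 = 67/2.
On [0, 1], S(x) = -5 + 6·x + 37/4·x² - 33/4·x³.
With x = 3/4: S(3/4) = 313/256.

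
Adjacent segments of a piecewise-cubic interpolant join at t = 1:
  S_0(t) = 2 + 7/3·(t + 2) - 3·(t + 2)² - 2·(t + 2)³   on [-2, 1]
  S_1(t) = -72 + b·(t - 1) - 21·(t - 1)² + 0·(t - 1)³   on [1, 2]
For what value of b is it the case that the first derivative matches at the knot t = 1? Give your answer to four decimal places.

S_0'(t) = 7/3 - 6·(t + 2) - 6·(t + 2)², so S_0'(1) = -209/3. On the right, S_1'(1) = b, so b = -209/3.

-69.6667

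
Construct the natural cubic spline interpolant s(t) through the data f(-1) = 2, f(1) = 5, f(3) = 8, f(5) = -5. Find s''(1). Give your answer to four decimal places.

1.6000

Put m_i = s'' at the i-th knot. Here h = (2, 2, 2) and Δ = (3/2, 3/2, -13/2), so the interior equations h_(i-1)·m_(i-1) + 2(h_(i-1)+h_i)·m_i + h_i·m_(i+1) = 6(Δ_i − Δ_(i-1)) read
  2·m_0 + 8·m_1 + 2·m_2 = 6(Δ_1 - Δ_0) = 0
  2·m_1 + 8·m_2 + 2·m_3 = 6(Δ_2 - Δ_1) = -48
Natural end conditions: m_0 = m_3 = 0.
Forward elimination and back-substitution give m_0 = 0, m_1 = 8/5, m_2 = -32/5, m_3 = 0.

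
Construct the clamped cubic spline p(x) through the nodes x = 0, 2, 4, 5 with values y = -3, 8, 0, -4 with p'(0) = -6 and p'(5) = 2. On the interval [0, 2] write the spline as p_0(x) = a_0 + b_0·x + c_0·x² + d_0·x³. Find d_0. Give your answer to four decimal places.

Put M_i = p'' at the i-th knot. Here h = (2, 2, 1) and Δ = (11/2, -4, -4), so the interior equations h_(i-1)·M_(i-1) + 2(h_(i-1)+h_i)·M_i + h_i·M_(i+1) = 6(Δ_i − Δ_(i-1)) read
  2·M_0 + 8·M_1 + 2·M_2 = 6(Δ_1 - Δ_0) = -57
  2·M_1 + 6·M_2 + 1·M_3 = 6(Δ_2 - Δ_1) = 0
Clamped end conditions give two more equations: 2h_0·M_0 + h_0·M_1 = 6(Δ_0 - p'(0)) = 69 and h_2·M_2 + 2h_2·M_3 = 6(p'(5) - Δ_2) = 36.
Solving the tridiagonal system: M_0 = 1105/46, M_1 = -623/46, M_2 = 38/23, M_3 = 395/23.
On [0, 2], with p_0(x) = a_0 + b_0·x + c_0·x² + d_0·x³: c_0 = M_0/2 = 1105/92, d_0 = (M_1 - M_0)/(6h_0) = -72/23, b_0 = Δ_0 - h_0(2M_0 + M_1)/6 = -6.

-3.1304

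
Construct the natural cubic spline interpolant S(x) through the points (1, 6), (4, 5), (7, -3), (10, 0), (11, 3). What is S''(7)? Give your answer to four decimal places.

2.0741

With M_i denoting the second derivative at x_i, h_i = 3, 3, 3, 1, and Δ_i = (y_(i+1) − y_i)/h_i = -1/3, -8/3, 1, 3:
  3·M_0 + 12·M_1 + 3·M_2 = 6(Δ_1 - Δ_0) = -14
  3·M_1 + 12·M_2 + 3·M_3 = 6(Δ_2 - Δ_1) = 22
  3·M_2 + 8·M_3 + 1·M_4 = 6(Δ_3 - Δ_2) = 12
Natural end conditions: M_0 = M_4 = 0.
Hence M_0 = 0, M_1 = -91/54, M_2 = 56/27, M_3 = 13/18, M_4 = 0.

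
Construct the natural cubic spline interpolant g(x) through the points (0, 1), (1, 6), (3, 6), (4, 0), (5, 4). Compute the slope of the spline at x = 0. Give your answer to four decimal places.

5.3852

Write m_i for g''(x_i). With h_i = 1, 2, 1, 1 and divided differences Δ_i = 5, 0, -6, 4, the continuity of g' gives the tridiagonal system
  1·m_0 + 6·m_1 + 2·m_2 = 6(Δ_1 - Δ_0) = -30
  2·m_1 + 6·m_2 + 1·m_3 = 6(Δ_2 - Δ_1) = -36
  1·m_2 + 4·m_3 + 1·m_4 = 6(Δ_3 - Δ_2) = 60
Natural end conditions: m_0 = m_4 = 0.
Solving the tridiagonal system: m_0 = 0, m_1 = -141/61, m_2 = -492/61, m_3 = 1038/61, m_4 = 0.
On [0, 1], g'(x) = b_0 + 2c_0·x + 3d_0·x² with b_0 = Δ_0 - h_0(2m_0 + m_1)/6 = 657/122, c_0 = m_0/2 = 0, d_0 = (m_1 - m_0)/(6h_0) = -47/122. So g'(0) = 657/122.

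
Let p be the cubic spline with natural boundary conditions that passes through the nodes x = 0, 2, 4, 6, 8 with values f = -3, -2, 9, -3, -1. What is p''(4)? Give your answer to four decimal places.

-12.4286

Put M_i = p'' at the i-th knot. Here h = (2, 2, 2, 2) and Δ = (1/2, 11/2, -6, 1), so the interior equations h_(i-1)·M_(i-1) + 2(h_(i-1)+h_i)·M_i + h_i·M_(i+1) = 6(Δ_i − Δ_(i-1)) read
  2·M_0 + 8·M_1 + 2·M_2 = 6(Δ_1 - Δ_0) = 30
  2·M_1 + 8·M_2 + 2·M_3 = 6(Δ_2 - Δ_1) = -69
  2·M_2 + 8·M_3 + 2·M_4 = 6(Δ_3 - Δ_2) = 42
Natural end conditions: M_0 = M_4 = 0.
Solving the tridiagonal system: M_0 = 0, M_1 = 48/7, M_2 = -87/7, M_3 = 117/14, M_4 = 0.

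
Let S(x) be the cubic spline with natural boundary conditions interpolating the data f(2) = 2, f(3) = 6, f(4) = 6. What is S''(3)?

With σ_i denoting the second derivative at x_i, h_i = 1, 1, and Δ_i = (y_(i+1) − y_i)/h_i = 4, 0:
  1·σ_0 + 4·σ_1 + 1·σ_2 = 6(Δ_1 - Δ_0) = -24
Natural end conditions: σ_0 = σ_2 = 0.
Solving: σ_0 = 0, σ_1 = -6, σ_2 = 0.

-6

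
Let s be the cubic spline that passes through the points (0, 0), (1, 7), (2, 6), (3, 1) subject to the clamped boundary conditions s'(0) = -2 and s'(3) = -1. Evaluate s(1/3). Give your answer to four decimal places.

1.0395

Write m_i for s''(x_i). With h_i = 1, 1, 1 and divided differences Δ_i = 7, -1, -5, the continuity of s' gives the tridiagonal system
  1·m_0 + 4·m_1 + 1·m_2 = 6(Δ_1 - Δ_0) = -48
  1·m_1 + 4·m_2 + 1·m_3 = 6(Δ_2 - Δ_1) = -24
Clamped end conditions give two more equations: 2h_0·m_0 + h_0·m_1 = 6(Δ_0 - s'(0)) = 54 and h_2·m_2 + 2h_2·m_3 = 6(s'(3) - Δ_2) = 24.
Hence m_0 = 556/15, m_1 = -302/15, m_2 = -68/15, m_3 = 214/15.
On [0, 1], s(x) = 0 - 2·x + 278/15·x² - 143/15·x³.
With x = 1/3: s(1/3) = 421/405.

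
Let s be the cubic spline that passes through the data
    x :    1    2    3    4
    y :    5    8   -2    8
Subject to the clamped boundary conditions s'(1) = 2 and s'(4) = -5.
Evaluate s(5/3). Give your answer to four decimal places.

Put M_i = s'' at the i-th knot. Here h = (1, 1, 1) and Δ = (3, -10, 10), so the interior equations h_(i-1)·M_(i-1) + 2(h_(i-1)+h_i)·M_i + h_i·M_(i+1) = 6(Δ_i − Δ_(i-1)) read
  1·M_0 + 4·M_1 + 1·M_2 = 6(Δ_1 - Δ_0) = -78
  1·M_1 + 4·M_2 + 1·M_3 = 6(Δ_2 - Δ_1) = 120
Clamped end conditions give two more equations: 2h_0·M_0 + h_0·M_1 = 6(Δ_0 - s'(1)) = 6 and h_2·M_2 + 2h_2·M_3 = 6(s'(4) - Δ_2) = -90.
Hence M_0 = 344/15, M_1 = -598/15, M_2 = 878/15, M_3 = -1114/15.
On [1, 2], s(x) = 5 + 2·(x - 1) + 172/15·(x - 1)² - 157/15·(x - 1)³.
With (x - 1) = 2/3: s(5/3) = 3373/405.

8.3284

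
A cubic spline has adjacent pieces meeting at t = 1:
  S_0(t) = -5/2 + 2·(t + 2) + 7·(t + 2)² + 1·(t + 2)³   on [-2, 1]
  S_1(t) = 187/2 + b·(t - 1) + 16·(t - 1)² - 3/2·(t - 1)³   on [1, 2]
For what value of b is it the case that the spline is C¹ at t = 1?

71

S_0'(t) = 2 + 14·(t + 2) + 3·(t + 2)², so S_0'(1) = 71. On the right, S_1'(1) = b, so b = 71.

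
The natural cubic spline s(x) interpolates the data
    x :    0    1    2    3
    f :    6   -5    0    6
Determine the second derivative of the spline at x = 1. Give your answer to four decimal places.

25.2000

Let σ_i = s''(x_i). Step sizes h_i = 1, 1, 1; slopes of the chords Δ_i = (y_(i+1) - y_i)/h_i = -11, 5, 6.
  1·σ_0 + 4·σ_1 + 1·σ_2 = 6(Δ_1 - Δ_0) = 96
  1·σ_1 + 4·σ_2 + 1·σ_3 = 6(Δ_2 - Δ_1) = 6
Natural end conditions: σ_0 = σ_3 = 0.
Hence σ_0 = 0, σ_1 = 126/5, σ_2 = -24/5, σ_3 = 0.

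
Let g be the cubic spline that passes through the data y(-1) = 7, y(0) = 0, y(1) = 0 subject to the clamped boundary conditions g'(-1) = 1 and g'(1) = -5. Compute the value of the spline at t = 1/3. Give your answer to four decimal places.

-0.2593

Let m_i = g''(x_i). Step sizes h_i = 1, 1; slopes of the chords Δ_i = (y_(i+1) - y_i)/h_i = -7, 0.
  1·m_0 + 4·m_1 + 1·m_2 = 6(Δ_1 - Δ_0) = 42
Clamped end conditions give two more equations: 2h_0·m_0 + h_0·m_1 = 6(Δ_0 - g'(-1)) = -48 and h_1·m_1 + 2h_1·m_2 = 6(g'(1) - Δ_1) = -30.
Solving the tridiagonal system: m_0 = -75/2, m_1 = 27, m_2 = -57/2.
On [0, 1], g(t) = 0 - 17/4·t + 27/2·t² - 37/4·t³.
With t = 1/3: g(1/3) = -7/27.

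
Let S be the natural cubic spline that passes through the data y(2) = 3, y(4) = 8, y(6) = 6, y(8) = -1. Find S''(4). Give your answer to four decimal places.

-2.3000

Put m_i = S'' at the i-th knot. Here h = (2, 2, 2) and Δ = (5/2, -1, -7/2), so the interior equations h_(i-1)·m_(i-1) + 2(h_(i-1)+h_i)·m_i + h_i·m_(i+1) = 6(Δ_i − Δ_(i-1)) read
  2·m_0 + 8·m_1 + 2·m_2 = 6(Δ_1 - Δ_0) = -21
  2·m_1 + 8·m_2 + 2·m_3 = 6(Δ_2 - Δ_1) = -15
Natural end conditions: m_0 = m_3 = 0.
Solving the tridiagonal system: m_0 = 0, m_1 = -23/10, m_2 = -13/10, m_3 = 0.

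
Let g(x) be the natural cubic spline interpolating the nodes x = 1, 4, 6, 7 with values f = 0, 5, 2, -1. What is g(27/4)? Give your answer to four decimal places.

Put M_i = g'' at the i-th knot. Here h = (3, 2, 1) and Δ = (5/3, -3/2, -3), so the interior equations h_(i-1)·M_(i-1) + 2(h_(i-1)+h_i)·M_i + h_i·M_(i+1) = 6(Δ_i − Δ_(i-1)) read
  3·M_0 + 10·M_1 + 2·M_2 = 6(Δ_1 - Δ_0) = -19
  2·M_1 + 6·M_2 + 1·M_3 = 6(Δ_2 - Δ_1) = -9
Natural end conditions: M_0 = M_3 = 0.
Solving the tridiagonal system: M_0 = 0, M_1 = -12/7, M_2 = -13/14, M_3 = 0.
On [6, 7], g(x) = 2 - 113/42·(x - 6) - 13/28·(x - 6)² + 13/84·(x - 6)³.
With (x - 6) = 3/4: g(27/4) = -383/1792.

-0.2137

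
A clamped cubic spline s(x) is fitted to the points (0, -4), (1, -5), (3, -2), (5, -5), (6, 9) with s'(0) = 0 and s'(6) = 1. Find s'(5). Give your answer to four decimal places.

13.4924

With σ_i denoting the second derivative at x_i, h_i = 1, 2, 2, 1, and Δ_i = (y_(i+1) − y_i)/h_i = -1, 3/2, -3/2, 14:
  1·σ_0 + 6·σ_1 + 2·σ_2 = 6(Δ_1 - Δ_0) = 15
  2·σ_1 + 8·σ_2 + 2·σ_3 = 6(Δ_2 - Δ_1) = -18
  2·σ_2 + 6·σ_3 + 1·σ_4 = 6(Δ_3 - Δ_2) = 93
Clamped end conditions give two more equations: 2h_0·σ_0 + h_0·σ_1 = 6(Δ_0 - s'(0)) = -6 and h_3·σ_3 + 2h_3·σ_4 = 6(s'(6) - Δ_3) = -78.
Forward elimination and back-substitution give σ_0 = -439/66, σ_1 = 241/33, σ_2 = -133/12, σ_3 = 925/33, σ_4 = -3499/66.
On [5, 6], s'(x) = b_3 + 2c_3·(x - 5) + 3d_3·(x - 5)² with b_3 = Δ_3 - h_3(2σ_3 + σ_4)/6 = 1781/132, c_3 = σ_3/2 = 925/66, d_3 = (σ_4 - σ_3)/(6h_3) = -1783/132. So s'(5) = 1781/132.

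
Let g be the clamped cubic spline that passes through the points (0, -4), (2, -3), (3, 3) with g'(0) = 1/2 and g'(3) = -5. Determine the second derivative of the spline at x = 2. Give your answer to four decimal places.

Let σ_i = g''(x_i). Step sizes h_i = 2, 1; slopes of the chords Δ_i = (y_(i+1) - y_i)/h_i = 1/2, 6.
  2·σ_0 + 6·σ_1 + 1·σ_2 = 6(Δ_1 - Δ_0) = 33
Clamped end conditions give two more equations: 2h_0·σ_0 + h_0·σ_1 = 6(Δ_0 - g'(0)) = 0 and h_1·σ_1 + 2h_1·σ_2 = 6(g'(3) - Δ_1) = -66.
Solving: σ_0 = -22/3, σ_1 = 44/3, σ_2 = -121/3.

14.6667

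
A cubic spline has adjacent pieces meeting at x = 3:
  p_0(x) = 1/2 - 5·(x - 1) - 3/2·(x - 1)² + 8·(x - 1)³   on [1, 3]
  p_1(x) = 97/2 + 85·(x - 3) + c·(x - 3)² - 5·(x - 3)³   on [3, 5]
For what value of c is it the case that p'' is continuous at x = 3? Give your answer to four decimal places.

p_0''(x) = -3 + 48·(x - 1), so p_0''(3) = 93. On the right, p_1''(3) = 2c, so c = 93/2.

46.5000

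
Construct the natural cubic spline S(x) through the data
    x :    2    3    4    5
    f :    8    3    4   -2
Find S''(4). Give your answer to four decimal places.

-13.6000

Put M_i = S'' at the i-th knot. Here h = (1, 1, 1) and Δ = (-5, 1, -6), so the interior equations h_(i-1)·M_(i-1) + 2(h_(i-1)+h_i)·M_i + h_i·M_(i+1) = 6(Δ_i − Δ_(i-1)) read
  1·M_0 + 4·M_1 + 1·M_2 = 6(Δ_1 - Δ_0) = 36
  1·M_1 + 4·M_2 + 1·M_3 = 6(Δ_2 - Δ_1) = -42
Natural end conditions: M_0 = M_3 = 0.
Solving: M_0 = 0, M_1 = 62/5, M_2 = -68/5, M_3 = 0.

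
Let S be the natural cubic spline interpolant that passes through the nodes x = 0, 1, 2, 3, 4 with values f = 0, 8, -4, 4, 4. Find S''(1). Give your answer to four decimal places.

-41.5714

Write M_i for S''(x_i). With h_i = 1, 1, 1, 1 and divided differences Δ_i = 8, -12, 8, 0, the continuity of S' gives the tridiagonal system
  1·M_0 + 4·M_1 + 1·M_2 = 6(Δ_1 - Δ_0) = -120
  1·M_1 + 4·M_2 + 1·M_3 = 6(Δ_2 - Δ_1) = 120
  1·M_2 + 4·M_3 + 1·M_4 = 6(Δ_3 - Δ_2) = -48
Natural end conditions: M_0 = M_4 = 0.
Forward elimination and back-substitution give M_0 = 0, M_1 = -291/7, M_2 = 324/7, M_3 = -165/7, M_4 = 0.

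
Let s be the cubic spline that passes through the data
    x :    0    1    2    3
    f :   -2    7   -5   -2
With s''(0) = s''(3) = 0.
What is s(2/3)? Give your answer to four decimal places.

With m_i denoting the second derivative at x_i, h_i = 1, 1, 1, and Δ_i = (y_(i+1) − y_i)/h_i = 9, -12, 3:
  1·m_0 + 4·m_1 + 1·m_2 = 6(Δ_1 - Δ_0) = -126
  1·m_1 + 4·m_2 + 1·m_3 = 6(Δ_2 - Δ_1) = 90
Natural end conditions: m_0 = m_3 = 0.
Hence m_0 = 0, m_1 = -198/5, m_2 = 162/5, m_3 = 0.
On [0, 1], s(x) = -2 + 78/5·x + 0·x² - 33/5·x³.
With x = 2/3: s(2/3) = 58/9.

6.4444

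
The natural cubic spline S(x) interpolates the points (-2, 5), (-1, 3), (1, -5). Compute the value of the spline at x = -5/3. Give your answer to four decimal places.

Write M_i for S''(x_i). With h_i = 1, 2 and divided differences Δ_i = -2, -4, the continuity of S' gives the tridiagonal system
  1·M_0 + 6·M_1 + 2·M_2 = 6(Δ_1 - Δ_0) = -12
Natural end conditions: M_0 = M_2 = 0.
Solving: M_0 = 0, M_1 = -2, M_2 = 0.
On [-2, -1], S(x) = 5 - 5/3·(x + 2) + 0·(x + 2)² - 1/3·(x + 2)³.
With (x + 2) = 1/3: S(-5/3) = 359/81.

4.4321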